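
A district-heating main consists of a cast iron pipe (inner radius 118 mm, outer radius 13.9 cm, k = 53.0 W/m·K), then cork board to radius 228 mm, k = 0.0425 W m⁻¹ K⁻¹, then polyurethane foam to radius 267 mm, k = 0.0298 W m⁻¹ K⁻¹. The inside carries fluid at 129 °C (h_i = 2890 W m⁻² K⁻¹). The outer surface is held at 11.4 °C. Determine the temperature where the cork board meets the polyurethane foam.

T = 48.2 °C

Resistance network (inner→outer):
  R'_conv,in = 1/(2πr h) = 1/(2π·0.118·2890) = 4.667×10^-4 m·K/W
  R'_cast iron = ln(0.139/0.118)/(2πk) = 0.1638/(2π·53.0) = 4.918×10^-4 m·K/W
  R'_cork board = ln(0.228/0.139)/(2πk) = 0.4949/(2π·0.0425) = 1.853 m·K/W
  R'_polyurethane foam = ln(0.267/0.228)/(2πk) = 0.1579/(2π·0.0298) = 0.8433 m·K/W
ΣR = 4.667×10^-4 + 4.918×10^-4 + 1.853 + 0.8433 = 2.697 m·K/W
Q' = ΔT/ΣR = (129 °C − 11.4 °C)/2.697 = 43.60 W/m
From the inner boundary to the cork board/polyurethane foam interface, ΣR_partial = 1.854 m·K/W.
T_interface = T_in − Q'·ΣR_partial = 129 °C − (43.60)(1.854) = 48.2 °C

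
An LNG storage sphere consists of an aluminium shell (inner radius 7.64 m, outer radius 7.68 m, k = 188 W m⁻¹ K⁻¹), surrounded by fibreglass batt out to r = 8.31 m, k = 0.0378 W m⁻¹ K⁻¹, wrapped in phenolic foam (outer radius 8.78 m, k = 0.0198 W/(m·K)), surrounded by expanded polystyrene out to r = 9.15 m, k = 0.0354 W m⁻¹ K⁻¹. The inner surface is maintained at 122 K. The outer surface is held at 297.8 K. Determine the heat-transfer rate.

Treat each layer as a resistance in series:
  R_aluminium = (1/7.64 − 1/7.68)/(4πk) = 6.817×10^-4/(4π·188) = 2.886×10^-7 K/W
  R_fibreglass batt = (1/7.68 − 1/8.31)/(4πk) = 0.009871/(4π·0.0378) = 0.02078 K/W
  R_phenolic foam = (1/8.31 − 1/8.78)/(4πk) = 0.006442/(4π·0.0198) = 0.02589 K/W
  R_expanded polystyrene = (1/8.78 − 1/9.15)/(4πk) = 0.004606/(4π·0.0354) = 0.01035 K/W
ΣR = 2.886×10^-7 + 0.02078 + 0.02589 + 0.01035 = 0.05702 K/W
Q = ΔT/ΣR = (122 K − 297.8 K)/0.05702 = -3080 W
(Negative Q ⇒ heat flows inward; heat gain = 3080 W.)

Q = 3.08 kW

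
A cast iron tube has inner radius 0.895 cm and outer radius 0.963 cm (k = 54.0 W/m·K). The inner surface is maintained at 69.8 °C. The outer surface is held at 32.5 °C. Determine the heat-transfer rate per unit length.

Q' = 1.73×10^5 W/m

Q' = 2πk·ΔT/ln(r₂/r₁) = 2π × 54.0 × 37.3 / ln(0.00963/0.00895) = 1.73×10^5 W/m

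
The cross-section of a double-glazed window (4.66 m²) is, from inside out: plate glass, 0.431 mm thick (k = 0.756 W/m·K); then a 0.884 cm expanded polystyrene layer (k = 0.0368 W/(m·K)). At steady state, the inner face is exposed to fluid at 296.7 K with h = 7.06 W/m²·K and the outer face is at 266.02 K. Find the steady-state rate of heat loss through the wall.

Resistance network (inner→outer):
  R_conv,in = 1/(hA) = 1/(7.06·4.66) = 0.03040 K/W
  R_plate glass = L/(kA) = 4.31×10^-4/(0.756·4.66) = 1.223×10^-4 K/W
  R_expanded polystyrene = L/(kA) = 0.00884/(0.0368·4.66) = 0.05155 K/W
ΣR = 0.03040 + 1.223×10^-4 + 0.05155 = 0.08207 K/W
Q = ΔT/ΣR = (296.7 K − 266.02 K)/0.08207 = 374 W

Q = 374 W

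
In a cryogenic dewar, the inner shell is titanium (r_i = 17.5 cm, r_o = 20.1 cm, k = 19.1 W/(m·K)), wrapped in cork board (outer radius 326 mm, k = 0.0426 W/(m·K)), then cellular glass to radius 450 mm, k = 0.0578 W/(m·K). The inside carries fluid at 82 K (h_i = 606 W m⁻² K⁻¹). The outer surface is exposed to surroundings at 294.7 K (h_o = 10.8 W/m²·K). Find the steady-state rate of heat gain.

Series thermal resistances, inner to outer:
  R_conv,in = 1/(4πr²h) = 1/(4π·0.175²·606) = 0.004288 K/W
  R_titanium = (1/0.175 − 1/0.201)/(4πk) = 0.7392/(4π·19.1) = 0.003080 K/W
  R_cork board = (1/0.201 − 1/0.326)/(4πk) = 1.908/(4π·0.0426) = 3.564 K/W
  R_cellular glass = (1/0.326 − 1/0.450)/(4πk) = 0.8453/(4π·0.0578) = 1.164 K/W
  R_conv,out = 1/(4πr²h) = 1/(4π·0.450²·10.8) = 0.03639 K/W
ΣR = 0.004288 + 0.003080 + 3.564 + 1.164 + 0.03639 = 4.772 K/W
Q = ΔT/ΣR = (82 K − 294.7 K)/4.772 = -44.6 W
(Negative Q ⇒ heat flows inward; heat gain = 44.6 W.)

Q = 44.6 W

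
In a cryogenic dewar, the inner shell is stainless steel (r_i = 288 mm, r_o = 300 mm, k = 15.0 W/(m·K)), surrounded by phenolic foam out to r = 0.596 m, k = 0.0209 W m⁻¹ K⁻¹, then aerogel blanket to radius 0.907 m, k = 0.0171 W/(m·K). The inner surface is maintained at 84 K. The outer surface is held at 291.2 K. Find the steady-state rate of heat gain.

Treat each layer as a resistance in series:
  R_stainless steel = (1/0.288 − 1/0.300)/(4πk) = 0.1389/(4π·15.0) = 7.368×10^-4 K/W
  R_phenolic foam = (1/0.300 − 1/0.596)/(4πk) = 1.655/(4π·0.0209) = 6.303 K/W
  R_aerogel blanket = (1/0.596 − 1/0.907)/(4πk) = 0.5753/(4π·0.0171) = 2.677 K/W
ΣR = 7.368×10^-4 + 6.303 + 2.677 = 8.981 K/W
Q = ΔT/ΣR = (84 K − 291.2 K)/8.981 = -23.1 W
(Negative Q ⇒ heat flows inward; heat gain = 23.1 W.)

Q = 23.1 W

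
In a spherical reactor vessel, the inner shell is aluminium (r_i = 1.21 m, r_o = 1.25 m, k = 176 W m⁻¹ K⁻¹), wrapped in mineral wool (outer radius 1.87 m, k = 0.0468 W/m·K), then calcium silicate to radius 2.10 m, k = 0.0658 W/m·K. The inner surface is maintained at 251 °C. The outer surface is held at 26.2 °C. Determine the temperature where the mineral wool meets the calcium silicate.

T = 56.7 °C

Series thermal resistances, inner to outer:
  R_aluminium = (1/1.21 − 1/1.25)/(4πk) = 0.02645/(4π·176) = 1.196×10^-5 K/W
  R_mineral wool = (1/1.25 − 1/1.87)/(4πk) = 0.2652/(4π·0.0468) = 0.4510 K/W
  R_calcium silicate = (1/1.87 − 1/2.10)/(4πk) = 0.05857/(4π·0.0658) = 0.07083 K/W
ΣR = 1.196×10^-5 + 0.4510 + 0.07083 = 0.5218 K/W
Q = ΔT/ΣR = (251 °C − 26.2 °C)/0.5218 = 430.8 W
From the inner boundary to the mineral wool/calcium silicate interface, ΣR_partial = 0.4510 K/W.
T_interface = T_in − Q·ΣR_partial = 251 °C − (430.8)(0.4510) = 56.7 °C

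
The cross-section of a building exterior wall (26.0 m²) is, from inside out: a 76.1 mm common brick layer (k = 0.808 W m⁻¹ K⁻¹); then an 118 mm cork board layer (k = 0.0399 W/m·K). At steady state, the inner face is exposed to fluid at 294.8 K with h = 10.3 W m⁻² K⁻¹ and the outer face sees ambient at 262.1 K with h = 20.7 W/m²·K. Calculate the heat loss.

Treat each layer as a resistance in series:
  R_conv,in = 1/(hA) = 1/(10.3·26.0) = 0.003734 K/W
  R_common brick = L/(kA) = 0.0761/(0.808·26.0) = 0.003622 K/W
  R_cork board = L/(kA) = 0.118/(0.0399·26.0) = 0.1137 K/W
  R_conv,out = 1/(hA) = 1/(20.7·26.0) = 0.001858 K/W
ΣR = 0.003734 + 0.003622 + 0.1137 + 0.001858 = 0.1229 K/W
Q = ΔT/ΣR = (294.8 K − 262.1 K)/0.1229 = 266 W

Q = 266 W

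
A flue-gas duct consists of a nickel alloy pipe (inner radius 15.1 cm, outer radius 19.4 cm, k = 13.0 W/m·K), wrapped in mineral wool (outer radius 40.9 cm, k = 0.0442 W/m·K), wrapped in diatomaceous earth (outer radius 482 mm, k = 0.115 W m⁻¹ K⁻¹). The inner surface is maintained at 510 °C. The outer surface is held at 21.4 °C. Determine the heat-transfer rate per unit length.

Q' = 168 W/m

Series thermal resistances, inner to outer:
  R'_nickel alloy = ln(0.194/0.151)/(2πk) = 0.2506/(2π·13.0) = 0.003068 m·K/W
  R'_mineral wool = ln(0.409/0.194)/(2πk) = 0.7459/(2π·0.0442) = 2.686 m·K/W
  R'_diatomaceous earth = ln(0.482/0.409)/(2πk) = 0.1642/(2π·0.115) = 0.2273 m·K/W
ΣR = 0.003068 + 2.686 + 0.2273 = 2.916 m·K/W
Q' = ΔT/ΣR = (510 °C − 21.4 °C)/2.916 = 168 W/m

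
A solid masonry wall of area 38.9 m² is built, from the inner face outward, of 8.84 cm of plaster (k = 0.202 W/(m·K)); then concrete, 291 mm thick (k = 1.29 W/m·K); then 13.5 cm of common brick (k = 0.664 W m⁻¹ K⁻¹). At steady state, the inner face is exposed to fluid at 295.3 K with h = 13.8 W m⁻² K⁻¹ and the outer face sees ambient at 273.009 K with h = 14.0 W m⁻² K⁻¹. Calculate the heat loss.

Q = 858 W

Series thermal resistances, inner to outer:
  R_conv,in = 1/(hA) = 1/(13.8·38.9) = 0.001863 K/W
  R_plaster = L/(kA) = 0.0884/(0.202·38.9) = 0.01125 K/W
  R_concrete = L/(kA) = 0.291/(1.29·38.9) = 0.005799 K/W
  R_common brick = L/(kA) = 0.135/(0.664·38.9) = 0.005227 K/W
  R_conv,out = 1/(hA) = 1/(14.0·38.9) = 0.001836 K/W
ΣR = 0.001863 + 0.01125 + 0.005799 + 0.005227 + 0.001836 = 0.02597 K/W
Q = ΔT/ΣR = (295.3 K − 273.009 K)/0.02597 = 858 W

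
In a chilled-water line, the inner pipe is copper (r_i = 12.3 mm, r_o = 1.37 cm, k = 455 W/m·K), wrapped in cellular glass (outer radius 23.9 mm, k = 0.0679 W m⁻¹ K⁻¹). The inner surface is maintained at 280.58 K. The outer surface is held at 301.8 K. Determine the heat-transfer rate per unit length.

Resistance network (inner→outer):
  R'_copper = ln(0.0137/0.0123)/(2πk) = 0.1078/(2π·455) = 3.771×10^-5 m·K/W
  R'_cellular glass = ln(0.0239/0.0137)/(2πk) = 0.5565/(2π·0.0679) = 1.304 m·K/W
ΣR = 3.771×10^-5 + 1.304 = 1.304 m·K/W
Q' = ΔT/ΣR = (280.58 K − 301.8 K)/1.304 = -16.3 W/m
(Negative Q' ⇒ heat flows inward; heat gain = 16.3 W/m.)

Q' = 16.3 W/m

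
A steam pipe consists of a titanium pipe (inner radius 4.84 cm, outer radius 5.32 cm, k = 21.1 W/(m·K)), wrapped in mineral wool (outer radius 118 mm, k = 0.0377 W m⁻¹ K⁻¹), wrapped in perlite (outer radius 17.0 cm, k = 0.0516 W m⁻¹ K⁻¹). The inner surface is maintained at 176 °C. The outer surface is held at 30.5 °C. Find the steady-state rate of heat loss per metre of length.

Treat each layer as a resistance in series:
  R'_titanium = ln(0.0532/0.0484)/(2πk) = 0.09456/(2π·21.1) = 7.132×10^-4 m·K/W
  R'_mineral wool = ln(0.118/0.0532)/(2πk) = 0.7966/(2π·0.0377) = 3.363 m·K/W
  R'_perlite = ln(0.170/0.118)/(2πk) = 0.3651/(2π·0.0516) = 1.126 m·K/W
ΣR = 7.132×10^-4 + 3.363 + 1.126 = 4.490 m·K/W
Q' = ΔT/ΣR = (176 °C − 30.5 °C)/4.490 = 32.4 W/m

Q' = 32.4 W/m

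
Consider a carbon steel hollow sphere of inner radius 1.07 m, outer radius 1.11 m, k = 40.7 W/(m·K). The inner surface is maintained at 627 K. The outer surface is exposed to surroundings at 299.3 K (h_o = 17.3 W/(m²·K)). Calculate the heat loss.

Q = 86.3 kW

Treat each layer as a resistance in series:
  R_carbon steel = (1/1.07 − 1/1.11)/(4πk) = 0.03368/(4π·40.7) = 6.585×10^-5 K/W
  R_conv,out = 1/(4πr²h) = 1/(4π·1.11²·17.3) = 0.003733 K/W
ΣR = 6.585×10^-5 + 0.003733 = 0.003799 K/W
Q = ΔT/ΣR = (627 K − 299.3 K)/0.003799 = 86300 W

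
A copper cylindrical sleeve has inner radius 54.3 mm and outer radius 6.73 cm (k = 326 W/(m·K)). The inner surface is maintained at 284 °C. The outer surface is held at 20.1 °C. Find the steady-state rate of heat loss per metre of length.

Q' = 2πk·ΔT/ln(r₂/r₁) = 2π × 326 × 263.9 / ln(0.0673/0.0543) = 2.52×10^6 W/m

Q' = 2520 kW/m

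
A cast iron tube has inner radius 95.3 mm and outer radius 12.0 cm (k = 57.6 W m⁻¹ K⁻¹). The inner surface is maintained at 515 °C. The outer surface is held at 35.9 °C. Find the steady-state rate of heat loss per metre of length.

Q' = 2πk·ΔT/ln(r₂/r₁) = 2π × 57.6 × 479.1 / ln(0.120/0.0953) = 7.52×10^5 W/m

Q' = 752 kW/m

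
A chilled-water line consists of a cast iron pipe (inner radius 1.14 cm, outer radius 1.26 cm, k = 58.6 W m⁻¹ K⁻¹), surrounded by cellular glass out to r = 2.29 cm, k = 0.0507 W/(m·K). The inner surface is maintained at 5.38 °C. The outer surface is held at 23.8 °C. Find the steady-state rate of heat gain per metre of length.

Resistance network (inner→outer):
  R'_cast iron = ln(0.0126/0.0114)/(2πk) = 0.1001/(2π·58.6) = 2.718×10^-4 m·K/W
  R'_cellular glass = ln(0.0229/0.0126)/(2πk) = 0.5974/(2π·0.0507) = 1.875 m·K/W
ΣR = 2.718×10^-4 + 1.875 = 1.875 m·K/W
Q' = ΔT/ΣR = (5.38 °C − 23.8 °C)/1.875 = -9.82 W/m
(Negative Q' ⇒ heat flows inward; heat gain = 9.82 W/m.)

Q' = 9.82 W/m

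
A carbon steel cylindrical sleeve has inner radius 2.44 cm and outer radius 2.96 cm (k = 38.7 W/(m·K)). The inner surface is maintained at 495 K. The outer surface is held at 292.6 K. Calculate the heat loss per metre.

Q' = 255 kW/m

Q' = 2πk·ΔT/ln(r₂/r₁) = 2π × 38.7 × 202.4 / ln(0.0296/0.0244) = 2.55×10^5 W/m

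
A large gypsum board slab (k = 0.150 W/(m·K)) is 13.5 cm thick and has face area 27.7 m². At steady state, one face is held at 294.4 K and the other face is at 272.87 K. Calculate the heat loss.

Q = kA·ΔT/L = 0.150 × 27.7 × |294.4 K − 272.87 K| / 0.135 = 663 W

Q = 663 W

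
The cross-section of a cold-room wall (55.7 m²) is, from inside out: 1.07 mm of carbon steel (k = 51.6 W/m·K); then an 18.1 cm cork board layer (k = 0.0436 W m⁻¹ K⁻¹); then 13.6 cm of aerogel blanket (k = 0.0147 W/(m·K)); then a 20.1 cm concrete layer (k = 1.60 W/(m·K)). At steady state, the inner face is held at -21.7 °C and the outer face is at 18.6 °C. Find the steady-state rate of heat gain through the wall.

Q = 166 W

Resistance network (inner→outer):
  R_carbon steel = L/(kA) = 0.00107/(51.6·55.7) = 3.723×10^-7 K/W
  R_cork board = L/(kA) = 0.181/(0.0436·55.7) = 0.07453 K/W
  R_aerogel blanket = L/(kA) = 0.136/(0.0147·55.7) = 0.1661 K/W
  R_concrete = L/(kA) = 0.201/(1.60·55.7) = 0.002255 K/W
ΣR = 3.723×10^-7 + 0.07453 + 0.1661 + 0.002255 = 0.2429 K/W
Q = ΔT/ΣR = (-21.7 °C − 18.6 °C)/0.2429 = -166 W
(Negative Q ⇒ heat flows inward; heat gain = 166 W.)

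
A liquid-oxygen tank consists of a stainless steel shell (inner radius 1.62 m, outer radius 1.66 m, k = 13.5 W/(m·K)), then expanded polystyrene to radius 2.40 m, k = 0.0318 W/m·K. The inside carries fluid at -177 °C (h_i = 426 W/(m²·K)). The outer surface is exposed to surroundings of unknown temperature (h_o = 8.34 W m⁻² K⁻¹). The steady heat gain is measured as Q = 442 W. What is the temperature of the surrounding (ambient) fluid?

Sum the resistances:
  R_conv,in = 1/(4πr²h) = 1/(4π·1.62²·426) = 7.118×10^-5 K/W
  R_stainless steel = (1/1.62 − 1/1.66)/(4πk) = 0.01487/(4π·13.5) = 8.768×10^-5 K/W
  R_expanded polystyrene = (1/1.66 − 1/2.40)/(4πk) = 0.1857/(4π·0.0318) = 0.4648 K/W
  R_conv,out = 1/(4πr²h) = 1/(4π·2.40²·8.34) = 0.001657 K/W
ΣR = 0.4666 K/W
ΔT = Q·ΣR = 442 × 0.4666 = 206.2 K
Heat flows inward, so T_out = T_in + ΔT = -177 + 206.2 = 29.2 °C

T_out = 29.2 °C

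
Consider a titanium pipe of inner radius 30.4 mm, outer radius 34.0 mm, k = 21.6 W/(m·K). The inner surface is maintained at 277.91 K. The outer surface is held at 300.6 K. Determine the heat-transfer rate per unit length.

Q' = 27.5 kW/m

Q' = 2πk·ΔT/ln(r₂/r₁) = 2π × 21.6 × 22.69 / ln(0.0340/0.0304) = 27500 W/m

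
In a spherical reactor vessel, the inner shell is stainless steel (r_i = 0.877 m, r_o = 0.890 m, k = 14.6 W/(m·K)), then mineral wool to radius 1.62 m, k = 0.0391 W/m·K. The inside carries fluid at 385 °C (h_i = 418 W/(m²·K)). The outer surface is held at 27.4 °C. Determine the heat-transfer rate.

Treat each layer as a resistance in series:
  R_conv,in = 1/(4πr²h) = 1/(4π·0.877²·418) = 2.475×10^-4 K/W
  R_stainless steel = (1/0.877 − 1/0.890)/(4πk) = 0.01666/(4π·14.6) = 9.078×10^-5 K/W
  R_mineral wool = (1/0.890 − 1/1.62)/(4πk) = 0.5063/(4π·0.0391) = 1.030 K/W
ΣR = 2.475×10^-4 + 9.078×10^-5 + 1.030 = 1.030 K/W
Q = ΔT/ΣR = (385 °C − 27.4 °C)/1.030 = 347 W

Q = 347 W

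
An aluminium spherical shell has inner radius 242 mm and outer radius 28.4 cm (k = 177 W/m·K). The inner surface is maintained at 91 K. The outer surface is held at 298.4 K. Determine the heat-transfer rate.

Q = 755 kW

Q = 4πk·ΔT/(1/r₁ − 1/r₂) = 4π × 177 × 207.4 / (1/0.242 − 1/0.284) = 7.55×10^5 W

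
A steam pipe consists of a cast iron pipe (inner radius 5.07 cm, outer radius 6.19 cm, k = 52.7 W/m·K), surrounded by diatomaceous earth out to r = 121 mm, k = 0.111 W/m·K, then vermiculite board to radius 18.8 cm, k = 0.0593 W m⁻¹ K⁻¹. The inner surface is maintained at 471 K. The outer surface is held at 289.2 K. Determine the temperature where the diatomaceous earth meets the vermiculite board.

T = 389 K

Treat each layer as a resistance in series:
  R'_cast iron = ln(0.0619/0.0507)/(2πk) = 0.1996/(2π·52.7) = 6.028×10^-4 m·K/W
  R'_diatomaceous earth = ln(0.121/0.0619)/(2πk) = 0.6703/(2π·0.111) = 0.9611 m·K/W
  R'_vermiculite board = ln(0.188/0.121)/(2πk) = 0.4407/(2π·0.0593) = 1.183 m·K/W
ΣR = 6.028×10^-4 + 0.9611 + 1.183 = 2.145 m·K/W
Q' = ΔT/ΣR = (471 K − 289.2 K)/2.145 = 84.76 W/m
From the inner boundary to the diatomaceous earth/vermiculite board interface, ΣR_partial = 0.9617 m·K/W.
T_interface = T_in − Q'·ΣR_partial = 471 K − (84.76)(0.9617) = 389 K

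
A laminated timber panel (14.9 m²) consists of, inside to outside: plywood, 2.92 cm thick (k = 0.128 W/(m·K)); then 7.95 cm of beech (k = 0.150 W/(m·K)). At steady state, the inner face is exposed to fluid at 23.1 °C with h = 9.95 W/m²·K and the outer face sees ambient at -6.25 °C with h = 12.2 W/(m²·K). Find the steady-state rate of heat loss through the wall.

Series thermal resistances, inner to outer:
  R_conv,in = 1/(hA) = 1/(9.95·14.9) = 0.006745 K/W
  R_plywood = L/(kA) = 0.0292/(0.128·14.9) = 0.01531 K/W
  R_beech = L/(kA) = 0.0795/(0.150·14.9) = 0.03557 K/W
  R_conv,out = 1/(hA) = 1/(12.2·14.9) = 0.005501 K/W
ΣR = 0.006745 + 0.01531 + 0.03557 + 0.005501 = 0.06313 K/W
Q = ΔT/ΣR = (23.1 °C − -6.25 °C)/0.06313 = 465 W

Q = 465 W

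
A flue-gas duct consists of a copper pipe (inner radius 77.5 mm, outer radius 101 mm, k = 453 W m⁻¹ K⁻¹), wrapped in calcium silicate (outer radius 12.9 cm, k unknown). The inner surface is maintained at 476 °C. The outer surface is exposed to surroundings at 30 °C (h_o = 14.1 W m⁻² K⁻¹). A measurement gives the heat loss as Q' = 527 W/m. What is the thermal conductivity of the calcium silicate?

ΣR = ΔT/Q' = |476 − 30|/527 = 0.8463 m·K/W
Known resistances:
  R'_copper = ln(0.101/0.0775)/(2πk) = 0.2648/(2π·453) = 9.305×10^-5 m·K/W
  R'_conv,out = 1/(2πr h) = 1/(2π·0.129·14.1) = 0.08750 m·K/W
R_calcium silicate = ΣR − ΣR_known = 0.8463 − 0.08759 = 0.7587 m·K/W
ln(r₂/r₁)/(2πk) = 0.7587 ⇒ k = 0.2447/(2π·0.7587) = 0.0513 W/m·K

k = 0.0513 W/m·K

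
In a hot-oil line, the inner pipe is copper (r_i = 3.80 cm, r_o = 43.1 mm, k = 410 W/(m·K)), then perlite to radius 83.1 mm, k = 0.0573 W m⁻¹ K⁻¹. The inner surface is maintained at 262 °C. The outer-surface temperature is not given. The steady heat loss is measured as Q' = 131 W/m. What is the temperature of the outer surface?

T_out = 23.1 °C

Sum the resistances:
  R'_copper = ln(0.0431/0.0380)/(2πk) = 0.1259/(2π·410) = 4.889×10^-5 m·K/W
  R'_perlite = ln(0.0831/0.0431)/(2πk) = 0.6565/(2π·0.0573) = 1.824 m·K/W
ΣR = 1.824 m·K/W
ΔT = Q'·ΣR = 131 × 1.824 = 238.9 K
Heat flows outward, so T_out = T_in − ΔT = 262 − 238.9 = 23.1 °C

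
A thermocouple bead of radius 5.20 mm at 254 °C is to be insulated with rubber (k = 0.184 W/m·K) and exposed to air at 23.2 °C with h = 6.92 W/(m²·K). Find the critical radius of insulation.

For a sphere, r_cr = 2k_ins/h = 2·0.184/6.92 = 0.0532 m = 5.32 cm

r_cr = 5.32 cm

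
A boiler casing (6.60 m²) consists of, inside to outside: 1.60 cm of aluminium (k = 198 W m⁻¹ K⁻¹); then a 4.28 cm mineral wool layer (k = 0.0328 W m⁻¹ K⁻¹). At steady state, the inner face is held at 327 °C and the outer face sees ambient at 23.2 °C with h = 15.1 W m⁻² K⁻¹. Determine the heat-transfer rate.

Q = 1460 W

Resistance network (inner→outer):
  R_aluminium = L/(kA) = 0.0160/(198·6.60) = 1.224×10^-5 K/W
  R_mineral wool = L/(kA) = 0.0428/(0.0328·6.60) = 0.1977 K/W
  R_conv,out = 1/(hA) = 1/(15.1·6.60) = 0.01003 K/W
ΣR = 1.224×10^-5 + 0.1977 + 0.01003 = 0.2077 K/W
Q = ΔT/ΣR = (327 °C − 23.2 °C)/0.2077 = 1460 W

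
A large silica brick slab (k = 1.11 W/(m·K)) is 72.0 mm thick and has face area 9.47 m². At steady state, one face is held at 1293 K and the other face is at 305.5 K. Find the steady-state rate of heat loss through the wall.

Q = 1.44×10^5 W

Q = kA·ΔT/L = 1.11 × 9.47 × |1293 K − 305.5 K| / 0.0720 = 1.44×10^5 W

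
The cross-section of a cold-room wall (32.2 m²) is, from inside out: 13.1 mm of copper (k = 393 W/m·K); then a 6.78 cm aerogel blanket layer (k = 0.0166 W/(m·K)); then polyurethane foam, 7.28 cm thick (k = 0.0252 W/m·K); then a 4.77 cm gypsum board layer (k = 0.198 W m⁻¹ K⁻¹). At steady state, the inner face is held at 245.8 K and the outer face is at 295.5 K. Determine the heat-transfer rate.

Resistance network (inner→outer):
  R_copper = L/(kA) = 0.0131/(393·32.2) = 1.035×10^-6 K/W
  R_aerogel blanket = L/(kA) = 0.0678/(0.0166·32.2) = 0.1268 K/W
  R_polyurethane foam = L/(kA) = 0.0728/(0.0252·32.2) = 0.08972 K/W
  R_gypsum board = L/(kA) = 0.0477/(0.198·32.2) = 0.007482 K/W
ΣR = 1.035×10^-6 + 0.1268 + 0.08972 + 0.007482 = 0.2240 K/W
Q = ΔT/ΣR = (245.8 K − 295.5 K)/0.2240 = -222 W
(Negative Q ⇒ heat flows inward; heat gain = 222 W.)

Q = 222 W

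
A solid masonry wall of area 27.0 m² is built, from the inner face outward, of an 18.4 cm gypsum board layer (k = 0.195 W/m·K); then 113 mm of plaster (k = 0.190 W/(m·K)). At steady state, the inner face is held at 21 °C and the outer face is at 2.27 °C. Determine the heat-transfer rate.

Q = 329 W

Treat each layer as a resistance in series:
  R_gypsum board = L/(kA) = 0.184/(0.195·27.0) = 0.03495 K/W
  R_plaster = L/(kA) = 0.113/(0.190·27.0) = 0.02203 K/W
ΣR = 0.03495 + 0.02203 = 0.05698 K/W
Q = ΔT/ΣR = (21 °C − 2.27 °C)/0.05698 = 329 W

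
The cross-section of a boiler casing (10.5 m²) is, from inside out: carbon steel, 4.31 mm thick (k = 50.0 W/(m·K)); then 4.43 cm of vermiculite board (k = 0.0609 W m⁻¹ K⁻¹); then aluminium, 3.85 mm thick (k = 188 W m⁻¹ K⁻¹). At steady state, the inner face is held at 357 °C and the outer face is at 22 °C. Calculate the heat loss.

Resistance network (inner→outer):
  R_carbon steel = L/(kA) = 0.00431/(50.0·10.5) = 8.210×10^-6 K/W
  R_vermiculite board = L/(kA) = 0.0443/(0.0609·10.5) = 0.06928 K/W
  R_aluminium = L/(kA) = 0.00385/(188·10.5) = 1.950×10^-6 K/W
ΣR = 8.210×10^-6 + 0.06928 + 1.950×10^-6 = 0.06929 K/W
Q = ΔT/ΣR = (357 °C − 22 °C)/0.06929 = 4830 W

Q = 4.83 kW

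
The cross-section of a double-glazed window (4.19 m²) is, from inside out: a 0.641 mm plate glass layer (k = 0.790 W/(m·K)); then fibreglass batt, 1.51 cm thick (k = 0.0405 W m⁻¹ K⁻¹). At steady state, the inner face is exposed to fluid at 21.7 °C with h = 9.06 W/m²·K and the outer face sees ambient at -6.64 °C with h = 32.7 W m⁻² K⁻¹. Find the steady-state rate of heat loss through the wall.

Series thermal resistances, inner to outer:
  R_conv,in = 1/(hA) = 1/(9.06·4.19) = 0.02634 K/W
  R_plate glass = L/(kA) = 6.41×10^-4/(0.790·4.19) = 1.936×10^-4 K/W
  R_fibreglass batt = L/(kA) = 0.0151/(0.0405·4.19) = 0.08898 K/W
  R_conv,out = 1/(hA) = 1/(32.7·4.19) = 0.007299 K/W
ΣR = 0.02634 + 1.936×10^-4 + 0.08898 + 0.007299 = 0.1228 K/W
Q = ΔT/ΣR = (21.7 °C − -6.64 °C)/0.1228 = 231 W

Q = 231 W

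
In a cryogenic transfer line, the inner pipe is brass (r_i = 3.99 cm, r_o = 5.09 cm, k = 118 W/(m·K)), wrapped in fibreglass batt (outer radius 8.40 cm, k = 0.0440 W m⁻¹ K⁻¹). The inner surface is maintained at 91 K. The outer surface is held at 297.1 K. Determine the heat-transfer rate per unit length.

Q' = 114 W/m

Resistance network (inner→outer):
  R'_brass = ln(0.0509/0.0399)/(2πk) = 0.2435/(2π·118) = 3.284×10^-4 m·K/W
  R'_fibreglass batt = ln(0.0840/0.0509)/(2πk) = 0.5010/(2π·0.0440) = 1.812 m·K/W
ΣR = 3.284×10^-4 + 1.812 = 1.812 m·K/W
Q' = ΔT/ΣR = (91 K − 297.1 K)/1.812 = -114 W/m
(Negative Q' ⇒ heat flows inward; heat gain = 114 W/m.)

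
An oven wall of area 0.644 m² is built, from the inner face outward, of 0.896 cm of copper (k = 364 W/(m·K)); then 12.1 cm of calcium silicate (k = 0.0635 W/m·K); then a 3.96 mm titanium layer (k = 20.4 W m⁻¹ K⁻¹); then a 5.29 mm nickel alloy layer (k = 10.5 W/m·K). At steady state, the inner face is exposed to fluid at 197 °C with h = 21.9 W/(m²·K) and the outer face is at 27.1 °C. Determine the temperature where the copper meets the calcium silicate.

T = 193 °C

Treat each layer as a resistance in series:
  R_conv,in = 1/(hA) = 1/(21.9·0.644) = 0.07090 K/W
  R_copper = L/(kA) = 0.00896/(364·0.644) = 3.822×10^-5 K/W
  R_calcium silicate = L/(kA) = 0.121/(0.0635·0.644) = 2.959 K/W
  R_titanium = L/(kA) = 0.00396/(20.4·0.644) = 3.014×10^-4 K/W
  R_nickel alloy = L/(kA) = 0.00529/(10.5·0.644) = 7.823×10^-4 K/W
ΣR = 0.07090 + 3.822×10^-5 + 2.959 + 3.014×10^-4 + 7.823×10^-4 = 3.031 K/W
Q = ΔT/ΣR = (197 °C − 27.1 °C)/3.031 = 56.05 W
From the inner boundary to the copper/calcium silicate interface, ΣR_partial = 0.07094 K/W.
T_interface = T_in − Q·ΣR_partial = 197 °C − (56.05)(0.07094) = 193 °C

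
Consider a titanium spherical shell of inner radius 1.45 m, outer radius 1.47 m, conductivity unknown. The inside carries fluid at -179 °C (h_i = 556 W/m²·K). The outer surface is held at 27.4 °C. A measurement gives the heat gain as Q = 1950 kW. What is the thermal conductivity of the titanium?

k = 19.8 W/m·K

ΣR = ΔT/Q = |-179 − 27.4|/1.95×10^6 = 1.058×10^-4 K/W
Known resistances:
  R_conv,in = 1/(4πr²h) = 1/(4π·1.45²·556) = 6.807×10^-5 K/W
R_titanium = ΣR − ΣR_known = 1.058×10^-4 − 6.807×10^-5 = 3.773×10^-5 K/W
(1/r₁−1/r₂)/(4πk) = 3.773×10^-5 ⇒ k = 0.009383/(4π·3.773×10^-5) = 19.8 W/m·K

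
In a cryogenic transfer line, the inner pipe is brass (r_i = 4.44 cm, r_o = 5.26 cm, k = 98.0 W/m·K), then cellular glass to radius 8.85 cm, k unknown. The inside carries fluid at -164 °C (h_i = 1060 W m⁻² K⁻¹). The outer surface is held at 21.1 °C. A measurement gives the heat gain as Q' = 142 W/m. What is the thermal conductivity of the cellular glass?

k = 0.0637 W/m·K

ΣR = ΔT/Q' = |-164 − 21.1|/142 = 1.304 m·K/W
Known resistances:
  R'_conv,in = 1/(2πr h) = 1/(2π·0.0444·1060) = 0.003382 m·K/W
  R'_brass = ln(0.0526/0.0444)/(2πk) = 0.1695/(2π·98.0) = 2.752×10^-4 m·K/W
R_cellular glass = ΣR − ΣR_known = 1.304 − 0.003657 = 1.300 m·K/W
ln(r₂/r₁)/(2πk) = 1.300 ⇒ k = 0.5203/(2π·1.300) = 0.0637 W/m·K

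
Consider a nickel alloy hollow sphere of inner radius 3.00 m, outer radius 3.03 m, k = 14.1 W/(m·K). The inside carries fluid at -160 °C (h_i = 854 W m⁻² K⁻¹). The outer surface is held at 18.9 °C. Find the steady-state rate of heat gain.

Series thermal resistances, inner to outer:
  R_conv,in = 1/(4πr²h) = 1/(4π·3.00²·854) = 1.035×10^-5 K/W
  R_nickel alloy = (1/3.00 − 1/3.03)/(4πk) = 0.003300/(4π·14.1) = 1.863×10^-5 K/W
ΣR = 1.035×10^-5 + 1.863×10^-5 = 2.898×10^-5 K/W
Q = ΔT/ΣR = (-160 °C − 18.9 °C)/2.898×10^-5 = -6.17×10^6 W
(Negative Q ⇒ heat flows inward; heat gain = 6.17×10^6 W.)

Q = 6.17×10^6 W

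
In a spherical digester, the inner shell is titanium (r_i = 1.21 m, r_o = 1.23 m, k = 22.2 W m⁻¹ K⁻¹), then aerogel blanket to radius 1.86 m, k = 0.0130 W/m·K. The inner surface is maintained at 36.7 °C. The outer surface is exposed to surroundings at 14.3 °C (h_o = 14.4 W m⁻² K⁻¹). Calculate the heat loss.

Resistance network (inner→outer):
  R_titanium = (1/1.21 − 1/1.23)/(4πk) = 0.01344/(4π·22.2) = 4.817×10^-5 K/W
  R_aerogel blanket = (1/1.23 − 1/1.86)/(4πk) = 0.2754/(4π·0.0130) = 1.686 K/W
  R_conv,out = 1/(4πr²h) = 1/(4π·1.86²·14.4) = 0.001597 K/W
ΣR = 4.817×10^-5 + 1.686 + 0.001597 = 1.688 K/W
Q = ΔT/ΣR = (36.7 °C − 14.3 °C)/1.688 = 13.3 W

Q = 13.3 W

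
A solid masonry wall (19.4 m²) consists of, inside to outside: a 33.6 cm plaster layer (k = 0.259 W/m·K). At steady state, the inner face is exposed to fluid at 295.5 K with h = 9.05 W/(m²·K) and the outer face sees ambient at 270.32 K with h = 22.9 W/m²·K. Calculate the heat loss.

Q = 337 W

Resistance network (inner→outer):
  R_conv,in = 1/(hA) = 1/(9.05·19.4) = 0.005696 K/W
  R_plaster = L/(kA) = 0.336/(0.259·19.4) = 0.06687 K/W
  R_conv,out = 1/(hA) = 1/(22.9·19.4) = 0.002251 K/W
ΣR = 0.005696 + 0.06687 + 0.002251 = 0.07482 K/W
Q = ΔT/ΣR = (295.5 K − 270.32 K)/0.07482 = 337 W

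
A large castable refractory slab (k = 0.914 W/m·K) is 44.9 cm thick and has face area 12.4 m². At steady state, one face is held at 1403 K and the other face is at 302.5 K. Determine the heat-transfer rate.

Q = kA·ΔT/L = 0.914 × 12.4 × |1403 K − 302.5 K| / 0.449 = 27800 W

Q = 27.8 kW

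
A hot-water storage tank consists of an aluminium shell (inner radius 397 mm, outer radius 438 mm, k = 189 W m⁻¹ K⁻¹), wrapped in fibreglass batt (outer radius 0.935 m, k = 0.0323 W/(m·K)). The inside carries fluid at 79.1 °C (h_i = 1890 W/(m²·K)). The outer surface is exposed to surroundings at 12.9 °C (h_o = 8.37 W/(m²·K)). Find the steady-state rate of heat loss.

Q = 22.1 W

Treat each layer as a resistance in series:
  R_conv,in = 1/(4πr²h) = 1/(4π·0.397²·1890) = 2.671×10^-4 K/W
  R_aluminium = (1/0.397 − 1/0.438)/(4πk) = 0.2358/(4π·189) = 9.928×10^-5 K/W
  R_fibreglass batt = (1/0.438 − 1/0.935)/(4πk) = 1.214/(4π·0.0323) = 2.990 K/W
  R_conv,out = 1/(4πr²h) = 1/(4π·0.935²·8.37) = 0.01088 K/W
ΣR = 2.671×10^-4 + 9.928×10^-5 + 2.990 + 0.01088 = 3.001 K/W
Q = ΔT/ΣR = (79.1 °C − 12.9 °C)/3.001 = 22.1 W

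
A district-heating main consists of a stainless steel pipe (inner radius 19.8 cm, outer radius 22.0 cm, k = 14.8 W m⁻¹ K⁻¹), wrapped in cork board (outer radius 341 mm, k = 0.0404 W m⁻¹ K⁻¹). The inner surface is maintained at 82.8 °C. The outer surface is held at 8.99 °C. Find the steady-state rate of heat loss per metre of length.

Resistance network (inner→outer):
  R'_stainless steel = ln(0.220/0.198)/(2πk) = 0.1054/(2π·14.8) = 0.001133 m·K/W
  R'_cork board = ln(0.341/0.220)/(2πk) = 0.4383/(2π·0.0404) = 1.726 m·K/W
ΣR = 0.001133 + 1.726 = 1.727 m·K/W
Q' = ΔT/ΣR = (82.8 °C − 8.99 °C)/1.727 = 42.7 W/m

Q' = 42.7 W/m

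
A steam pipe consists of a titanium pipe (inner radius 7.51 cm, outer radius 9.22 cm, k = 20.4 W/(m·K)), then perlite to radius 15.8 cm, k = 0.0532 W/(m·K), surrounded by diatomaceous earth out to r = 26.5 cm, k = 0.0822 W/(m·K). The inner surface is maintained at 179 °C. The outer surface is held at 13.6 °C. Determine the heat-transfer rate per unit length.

Treat each layer as a resistance in series:
  R'_titanium = ln(0.0922/0.0751)/(2πk) = 0.2051/(2π·20.4) = 0.001600 m·K/W
  R'_perlite = ln(0.158/0.0922)/(2πk) = 0.5386/(2π·0.0532) = 1.611 m·K/W
  R'_diatomaceous earth = ln(0.265/0.158)/(2πk) = 0.5171/(2π·0.0822) = 1.001 m·K/W
ΣR = 0.001600 + 1.611 + 1.001 = 2.614 m·K/W
Q' = ΔT/ΣR = (179 °C − 13.6 °C)/2.614 = 63.3 W/m

Q' = 63.3 W/m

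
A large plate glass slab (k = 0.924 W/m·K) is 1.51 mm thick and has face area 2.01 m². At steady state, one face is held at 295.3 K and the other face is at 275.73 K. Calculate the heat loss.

Q = 24.1 kW

Q = kA·ΔT/L = 0.924 × 2.01 × |295.3 K − 275.73 K| / 0.00151 = 24100 W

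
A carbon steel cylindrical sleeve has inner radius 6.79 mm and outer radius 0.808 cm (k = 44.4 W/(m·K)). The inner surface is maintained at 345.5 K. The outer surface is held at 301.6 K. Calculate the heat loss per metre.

Q' = 70.4 kW/m

Q' = 2πk·ΔT/ln(r₂/r₁) = 2π × 44.4 × 43.9 / ln(0.00808/0.00679) = 70400 W/m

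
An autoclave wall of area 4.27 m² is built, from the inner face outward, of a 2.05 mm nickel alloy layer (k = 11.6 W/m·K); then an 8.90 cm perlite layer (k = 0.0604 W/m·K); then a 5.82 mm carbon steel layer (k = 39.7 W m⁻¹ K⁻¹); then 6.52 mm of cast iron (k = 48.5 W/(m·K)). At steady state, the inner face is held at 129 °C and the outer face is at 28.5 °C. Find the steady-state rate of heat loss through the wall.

Series thermal resistances, inner to outer:
  R_nickel alloy = L/(kA) = 0.00205/(11.6·4.27) = 4.139×10^-5 K/W
  R_perlite = L/(kA) = 0.0890/(0.0604·4.27) = 0.3451 K/W
  R_carbon steel = L/(kA) = 0.00582/(39.7·4.27) = 3.433×10^-5 K/W
  R_cast iron = L/(kA) = 0.00652/(48.5·4.27) = 3.148×10^-5 K/W
ΣR = 4.139×10^-5 + 0.3451 + 3.433×10^-5 + 3.148×10^-5 = 0.3452 K/W
Q = ΔT/ΣR = (129 °C − 28.5 °C)/0.3452 = 291 W

Q = 291 W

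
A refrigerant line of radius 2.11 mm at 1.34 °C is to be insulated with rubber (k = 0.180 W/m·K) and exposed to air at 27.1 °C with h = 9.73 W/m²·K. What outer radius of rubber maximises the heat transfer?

r_cr = 1.85 cm

For a cylinder, r_cr = k_ins/h = 0.180/9.73 = 0.0185 m = 1.85 cm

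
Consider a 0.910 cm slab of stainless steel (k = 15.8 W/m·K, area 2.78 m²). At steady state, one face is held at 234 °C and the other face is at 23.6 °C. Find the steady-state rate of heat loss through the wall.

Q = 1020 kW

Q = kA·ΔT/L = 15.8 × 2.78 × |234 °C − 23.6 °C| / 0.00910 = 1.02×10^6 W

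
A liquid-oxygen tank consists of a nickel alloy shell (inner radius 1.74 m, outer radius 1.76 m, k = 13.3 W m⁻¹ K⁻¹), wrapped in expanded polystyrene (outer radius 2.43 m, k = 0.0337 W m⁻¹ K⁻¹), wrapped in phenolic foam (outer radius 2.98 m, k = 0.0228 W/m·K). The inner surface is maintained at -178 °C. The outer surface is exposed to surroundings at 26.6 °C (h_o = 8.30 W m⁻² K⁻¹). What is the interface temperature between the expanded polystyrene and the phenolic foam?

T = -59.0 °C

Series thermal resistances, inner to outer:
  R_nickel alloy = (1/1.74 − 1/1.76)/(4πk) = 0.006531/(4π·13.3) = 3.908×10^-5 K/W
  R_expanded polystyrene = (1/1.76 − 1/2.43)/(4πk) = 0.1567/(4π·0.0337) = 0.3699 K/W
  R_phenolic foam = (1/2.43 − 1/2.98)/(4πk) = 0.07595/(4π·0.0228) = 0.2651 K/W
  R_conv,out = 1/(4πr²h) = 1/(4π·2.98²·8.30) = 0.001080 K/W
ΣR = 3.908×10^-5 + 0.3699 + 0.2651 + 0.001080 = 0.6361 K/W
Q = ΔT/ΣR = (-178 °C − 26.6 °C)/0.6361 = -321.6 W
From the inner boundary to the expanded polystyrene/phenolic foam interface, ΣR_partial = 0.3699 K/W.
T_interface = T_in − Q·ΣR_partial = -178 °C − (-321.6)(0.3699) = -59.0 °C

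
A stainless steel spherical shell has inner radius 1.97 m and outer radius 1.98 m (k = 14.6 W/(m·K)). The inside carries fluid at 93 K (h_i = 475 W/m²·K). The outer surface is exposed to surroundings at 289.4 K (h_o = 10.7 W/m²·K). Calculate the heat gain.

Q = 101 kW

Treat each layer as a resistance in series:
  R_conv,in = 1/(4πr²h) = 1/(4π·1.97²·475) = 4.317×10^-5 K/W
  R_stainless steel = (1/1.97 − 1/1.98)/(4πk) = 0.002564/(4π·14.6) = 1.397×10^-5 K/W
  R_conv,out = 1/(4πr²h) = 1/(4π·1.98²·10.7) = 0.001897 K/W
ΣR = 4.317×10^-5 + 1.397×10^-5 + 0.001897 = 0.001954 K/W
Q = ΔT/ΣR = (93 K − 289.4 K)/0.001954 = -1.01×10^5 W
(Negative Q ⇒ heat flows inward; heat gain = 1.01×10^5 W.)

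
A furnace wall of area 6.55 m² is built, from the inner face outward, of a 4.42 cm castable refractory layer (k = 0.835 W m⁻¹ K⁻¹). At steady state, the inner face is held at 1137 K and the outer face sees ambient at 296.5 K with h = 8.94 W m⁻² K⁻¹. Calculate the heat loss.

Resistance network (inner→outer):
  R_castable refractory = L/(kA) = 0.0442/(0.835·6.55) = 0.008082 K/W
  R_conv,out = 1/(hA) = 1/(8.94·6.55) = 0.01708 K/W
ΣR = 0.008082 + 0.01708 = 0.02516 K/W
Q = ΔT/ΣR = (1137 K − 296.5 K)/0.02516 = 33400 W

Q = 33400 W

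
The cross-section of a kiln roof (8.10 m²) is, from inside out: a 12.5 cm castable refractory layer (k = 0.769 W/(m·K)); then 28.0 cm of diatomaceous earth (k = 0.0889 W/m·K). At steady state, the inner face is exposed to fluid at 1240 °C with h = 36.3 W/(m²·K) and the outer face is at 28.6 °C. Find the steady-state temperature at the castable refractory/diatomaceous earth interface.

Resistance network (inner→outer):
  R_conv,in = 1/(hA) = 1/(36.3·8.10) = 0.003401 K/W
  R_castable refractory = L/(kA) = 0.125/(0.769·8.10) = 0.02007 K/W
  R_diatomaceous earth = L/(kA) = 0.280/(0.0889·8.10) = 0.3888 K/W
ΣR = 0.003401 + 0.02007 + 0.3888 = 0.4123 K/W
Q = ΔT/ΣR = (1240 °C − 28.6 °C)/0.4123 = 2938 W
From the inner boundary to the castable refractory/diatomaceous earth interface, ΣR_partial = 0.02347 K/W.
T_interface = T_in − Q·ΣR_partial = 1240 °C − (2938)(0.02347) = 1171 °C

T = 1171 °C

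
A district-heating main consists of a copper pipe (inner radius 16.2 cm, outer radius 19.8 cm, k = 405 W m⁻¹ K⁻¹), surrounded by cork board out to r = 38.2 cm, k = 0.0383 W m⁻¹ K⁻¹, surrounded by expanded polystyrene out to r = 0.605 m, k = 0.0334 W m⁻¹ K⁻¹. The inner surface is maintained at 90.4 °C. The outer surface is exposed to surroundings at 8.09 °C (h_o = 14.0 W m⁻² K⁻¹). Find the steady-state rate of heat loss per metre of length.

Treat each layer as a resistance in series:
  R'_copper = ln(0.198/0.162)/(2πk) = 0.2007/(2π·405) = 7.886×10^-5 m·K/W
  R'_cork board = ln(0.382/0.198)/(2πk) = 0.6572/(2π·0.0383) = 2.731 m·K/W
  R'_expanded polystyrene = ln(0.605/0.382)/(2πk) = 0.4598/(2π·0.0334) = 2.191 m·K/W
  R'_conv,out = 1/(2πr h) = 1/(2π·0.605·14.0) = 0.01879 m·K/W
ΣR = 7.886×10^-5 + 2.731 + 2.191 + 0.01879 = 4.941 m·K/W
Q' = ΔT/ΣR = (90.4 °C − 8.09 °C)/4.941 = 16.7 W/m

Q' = 16.7 W/m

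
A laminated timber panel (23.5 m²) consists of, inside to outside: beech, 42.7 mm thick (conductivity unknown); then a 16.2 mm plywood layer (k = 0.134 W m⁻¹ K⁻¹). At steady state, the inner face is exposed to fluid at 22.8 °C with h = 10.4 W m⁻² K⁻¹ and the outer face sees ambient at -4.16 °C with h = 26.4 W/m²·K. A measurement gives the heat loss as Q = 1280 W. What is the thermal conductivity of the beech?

k = 0.178 W/m·K

ΣR = ΔT/Q = |22.8 − -4.16|/1280 = 0.02106 K/W
Known resistances:
  R_conv,in = 1/(hA) = 1/(10.4·23.5) = 0.004092 K/W
  R_plywood = L/(kA) = 0.0162/(0.134·23.5) = 0.005144 K/W
  R_conv,out = 1/(hA) = 1/(26.4·23.5) = 0.001612 K/W
R_beech = ΣR − ΣR_known = 0.02106 − 0.01085 = 0.01021 K/W
L/(kA) = 0.01021 ⇒ k = 0.0427/(0.01021·23.5) = 0.178 W/m·K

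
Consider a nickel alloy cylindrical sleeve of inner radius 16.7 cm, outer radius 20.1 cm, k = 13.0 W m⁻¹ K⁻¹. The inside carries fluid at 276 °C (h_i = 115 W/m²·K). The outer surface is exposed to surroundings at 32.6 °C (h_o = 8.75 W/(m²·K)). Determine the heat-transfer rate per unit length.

Q' = 2410 W/m

Treat each layer as a resistance in series:
  R'_conv,in = 1/(2πr h) = 1/(2π·0.167·115) = 0.008287 m·K/W
  R'_nickel alloy = ln(0.201/0.167)/(2πk) = 0.1853/(2π·13.0) = 0.002269 m·K/W
  R'_conv,out = 1/(2πr h) = 1/(2π·0.201·8.75) = 0.09049 m·K/W
ΣR = 0.008287 + 0.002269 + 0.09049 = 0.1010 m·K/W
Q' = ΔT/ΣR = (276 °C − 32.6 °C)/0.1010 = 2410 W/m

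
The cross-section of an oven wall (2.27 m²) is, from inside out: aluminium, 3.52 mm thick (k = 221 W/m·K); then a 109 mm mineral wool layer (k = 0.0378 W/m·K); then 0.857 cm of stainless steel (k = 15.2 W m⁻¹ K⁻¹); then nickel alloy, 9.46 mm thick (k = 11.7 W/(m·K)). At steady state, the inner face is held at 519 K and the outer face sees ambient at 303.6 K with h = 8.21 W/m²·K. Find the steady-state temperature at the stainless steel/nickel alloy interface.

Series thermal resistances, inner to outer:
  R_aluminium = L/(kA) = 0.00352/(221·2.27) = 7.017×10^-6 K/W
  R_mineral wool = L/(kA) = 0.109/(0.0378·2.27) = 1.270 K/W
  R_stainless steel = L/(kA) = 0.00857/(15.2·2.27) = 2.484×10^-4 K/W
  R_nickel alloy = L/(kA) = 0.00946/(11.7·2.27) = 3.562×10^-4 K/W
  R_conv,out = 1/(hA) = 1/(8.21·2.27) = 0.05366 K/W
ΣR = 7.017×10^-6 + 1.270 + 2.484×10^-4 + 3.562×10^-4 + 0.05366 = 1.324 K/W
Q = ΔT/ΣR = (519 K − 303.6 K)/1.324 = 162.7 W
From the inner boundary to the stainless steel/nickel alloy interface, ΣR_partial = 1.270 K/W.
T_interface = T_in − Q·ΣR_partial = 519 K − (162.7)(1.270) = 312.4 K

T = 312.4 K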